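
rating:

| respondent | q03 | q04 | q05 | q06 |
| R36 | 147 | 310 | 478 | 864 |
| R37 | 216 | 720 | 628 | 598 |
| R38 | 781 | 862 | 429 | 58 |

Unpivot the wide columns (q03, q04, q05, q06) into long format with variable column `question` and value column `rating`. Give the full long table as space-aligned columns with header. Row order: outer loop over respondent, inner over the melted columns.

Each (respondent, column) pair becomes one row: 3 × 4 = 12 rows.
For example, (R36, q03) → rating=147.

respondent  question  rating
R36         q03       147   
R36         q04       310   
R36         q05       478   
R36         q06       864   
R37         q03       216   
R37         q04       720   
R37         q05       628   
R37         q06       598   
R38         q03       781   
R38         q04       862   
R38         q05       429   
R38         q06       58    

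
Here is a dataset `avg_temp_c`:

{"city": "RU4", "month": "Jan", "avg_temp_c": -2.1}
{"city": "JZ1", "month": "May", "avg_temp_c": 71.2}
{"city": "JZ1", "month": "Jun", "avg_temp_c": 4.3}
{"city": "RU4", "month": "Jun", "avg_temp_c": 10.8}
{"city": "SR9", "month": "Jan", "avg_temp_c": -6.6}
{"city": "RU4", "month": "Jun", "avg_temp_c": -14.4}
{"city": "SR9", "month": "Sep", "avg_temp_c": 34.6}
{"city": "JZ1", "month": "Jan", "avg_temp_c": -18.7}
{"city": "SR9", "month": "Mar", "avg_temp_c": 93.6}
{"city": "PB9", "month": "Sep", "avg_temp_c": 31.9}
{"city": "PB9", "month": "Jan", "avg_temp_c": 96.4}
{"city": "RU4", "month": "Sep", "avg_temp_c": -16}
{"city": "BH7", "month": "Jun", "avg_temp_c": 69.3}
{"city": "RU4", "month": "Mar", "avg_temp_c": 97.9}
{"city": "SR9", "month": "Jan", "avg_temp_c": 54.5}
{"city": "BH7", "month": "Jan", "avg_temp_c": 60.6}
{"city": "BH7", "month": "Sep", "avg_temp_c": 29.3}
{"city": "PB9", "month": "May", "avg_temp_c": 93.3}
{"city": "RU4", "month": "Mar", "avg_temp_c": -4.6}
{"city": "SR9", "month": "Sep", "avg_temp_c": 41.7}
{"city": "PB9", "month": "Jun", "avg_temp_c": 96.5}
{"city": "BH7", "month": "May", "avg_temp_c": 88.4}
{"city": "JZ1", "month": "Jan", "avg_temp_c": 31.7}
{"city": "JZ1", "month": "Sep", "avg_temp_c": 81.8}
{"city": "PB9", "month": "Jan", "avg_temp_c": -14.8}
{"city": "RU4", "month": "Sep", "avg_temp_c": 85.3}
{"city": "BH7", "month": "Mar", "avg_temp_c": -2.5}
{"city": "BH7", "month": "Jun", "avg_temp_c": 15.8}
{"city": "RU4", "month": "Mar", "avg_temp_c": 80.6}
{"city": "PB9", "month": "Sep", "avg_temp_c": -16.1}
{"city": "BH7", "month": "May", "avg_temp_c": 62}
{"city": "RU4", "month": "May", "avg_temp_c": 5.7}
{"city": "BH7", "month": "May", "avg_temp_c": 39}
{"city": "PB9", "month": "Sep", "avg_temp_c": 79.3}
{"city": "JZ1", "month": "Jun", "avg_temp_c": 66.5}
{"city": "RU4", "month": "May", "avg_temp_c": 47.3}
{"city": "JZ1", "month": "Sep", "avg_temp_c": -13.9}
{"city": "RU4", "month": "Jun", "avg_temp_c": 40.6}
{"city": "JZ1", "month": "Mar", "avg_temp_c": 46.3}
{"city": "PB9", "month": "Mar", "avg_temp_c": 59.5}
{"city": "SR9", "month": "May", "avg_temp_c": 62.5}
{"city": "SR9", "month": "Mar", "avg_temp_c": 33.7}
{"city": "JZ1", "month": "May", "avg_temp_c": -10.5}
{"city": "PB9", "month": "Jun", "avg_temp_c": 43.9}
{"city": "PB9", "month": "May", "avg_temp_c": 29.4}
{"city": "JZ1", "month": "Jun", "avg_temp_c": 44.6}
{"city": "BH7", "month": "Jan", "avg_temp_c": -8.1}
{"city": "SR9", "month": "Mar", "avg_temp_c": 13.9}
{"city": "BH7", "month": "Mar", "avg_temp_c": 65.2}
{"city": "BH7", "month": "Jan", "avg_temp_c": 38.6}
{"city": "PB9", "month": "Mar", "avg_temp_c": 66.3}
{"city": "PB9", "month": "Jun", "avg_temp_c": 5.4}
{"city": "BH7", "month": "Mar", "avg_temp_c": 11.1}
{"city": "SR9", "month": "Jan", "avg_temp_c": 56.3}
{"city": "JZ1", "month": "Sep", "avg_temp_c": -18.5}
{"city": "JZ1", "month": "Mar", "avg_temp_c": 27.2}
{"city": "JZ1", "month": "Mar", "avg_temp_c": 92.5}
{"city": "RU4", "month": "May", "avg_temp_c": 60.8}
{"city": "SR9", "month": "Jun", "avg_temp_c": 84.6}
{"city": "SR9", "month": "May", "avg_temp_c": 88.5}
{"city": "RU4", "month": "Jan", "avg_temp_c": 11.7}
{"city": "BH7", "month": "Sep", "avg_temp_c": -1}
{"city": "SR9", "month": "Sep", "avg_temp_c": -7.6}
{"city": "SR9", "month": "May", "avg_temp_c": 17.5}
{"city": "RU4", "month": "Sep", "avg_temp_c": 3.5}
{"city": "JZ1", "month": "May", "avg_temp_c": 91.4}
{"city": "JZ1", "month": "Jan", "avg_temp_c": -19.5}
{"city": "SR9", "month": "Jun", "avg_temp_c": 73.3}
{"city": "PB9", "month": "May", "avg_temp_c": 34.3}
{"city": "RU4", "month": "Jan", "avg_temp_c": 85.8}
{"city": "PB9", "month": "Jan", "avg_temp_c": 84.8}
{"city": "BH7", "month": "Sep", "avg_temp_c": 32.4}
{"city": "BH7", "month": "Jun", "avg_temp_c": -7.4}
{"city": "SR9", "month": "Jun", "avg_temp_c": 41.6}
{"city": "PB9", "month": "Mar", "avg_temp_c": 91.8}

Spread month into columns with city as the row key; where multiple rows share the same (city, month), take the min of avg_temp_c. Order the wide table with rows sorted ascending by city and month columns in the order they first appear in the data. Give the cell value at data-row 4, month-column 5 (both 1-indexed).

With rows sorted ascending by city, row 4 is city=RU4. month columns in first-appearance order: Jan, May, Jun, Sep, Mar; column 5 is Mar.
Long rows with city=RU4, month=Mar: min(97.9, -4.6, 80.6) = -4.6.

-4.6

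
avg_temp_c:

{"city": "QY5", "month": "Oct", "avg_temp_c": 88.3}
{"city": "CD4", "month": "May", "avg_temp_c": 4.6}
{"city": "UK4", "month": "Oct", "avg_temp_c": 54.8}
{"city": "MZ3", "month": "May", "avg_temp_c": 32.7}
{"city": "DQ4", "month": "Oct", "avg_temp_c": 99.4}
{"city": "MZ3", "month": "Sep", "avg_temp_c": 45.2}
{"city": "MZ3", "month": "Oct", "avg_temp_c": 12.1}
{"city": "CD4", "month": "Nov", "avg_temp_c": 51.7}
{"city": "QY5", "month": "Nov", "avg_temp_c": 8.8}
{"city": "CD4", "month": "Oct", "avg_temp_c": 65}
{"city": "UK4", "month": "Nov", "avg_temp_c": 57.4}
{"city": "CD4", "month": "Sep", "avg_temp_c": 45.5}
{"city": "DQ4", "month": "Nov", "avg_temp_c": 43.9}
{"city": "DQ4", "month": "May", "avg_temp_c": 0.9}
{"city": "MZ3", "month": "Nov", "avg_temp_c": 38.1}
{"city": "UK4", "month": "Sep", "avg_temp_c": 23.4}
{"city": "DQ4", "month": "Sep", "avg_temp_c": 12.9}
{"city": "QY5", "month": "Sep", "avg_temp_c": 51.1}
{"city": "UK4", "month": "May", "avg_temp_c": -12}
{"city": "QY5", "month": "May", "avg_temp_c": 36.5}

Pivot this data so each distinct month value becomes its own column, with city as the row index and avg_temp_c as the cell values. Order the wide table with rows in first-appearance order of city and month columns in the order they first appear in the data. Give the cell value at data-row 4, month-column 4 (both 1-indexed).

38.1

With rows in first-appearance order of city, row 4 is city=MZ3. month columns in first-appearance order: Oct, May, Sep, Nov; column 4 is Nov.
Long rows with city=MZ3, month=Nov: avg_temp_c = 38.1.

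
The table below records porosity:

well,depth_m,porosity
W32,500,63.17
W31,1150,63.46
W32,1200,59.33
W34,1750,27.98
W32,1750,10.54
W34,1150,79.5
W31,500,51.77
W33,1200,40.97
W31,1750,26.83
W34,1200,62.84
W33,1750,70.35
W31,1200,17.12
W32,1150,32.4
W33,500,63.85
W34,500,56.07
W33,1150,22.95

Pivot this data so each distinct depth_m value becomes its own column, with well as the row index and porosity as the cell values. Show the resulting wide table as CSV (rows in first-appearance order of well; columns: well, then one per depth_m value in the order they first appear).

Columns: well plus the 4 distinct depth_m values (500, 1150, 1200, 1750).
For example, row W32 column 500 takes porosity=63.17 from the long row (W32, 500).

well,500,1150,1200,1750
W32,63.17,32.4,59.33,10.54
W31,51.77,63.46,17.12,26.83
W34,56.07,79.5,62.84,27.98
W33,63.85,22.95,40.97,70.35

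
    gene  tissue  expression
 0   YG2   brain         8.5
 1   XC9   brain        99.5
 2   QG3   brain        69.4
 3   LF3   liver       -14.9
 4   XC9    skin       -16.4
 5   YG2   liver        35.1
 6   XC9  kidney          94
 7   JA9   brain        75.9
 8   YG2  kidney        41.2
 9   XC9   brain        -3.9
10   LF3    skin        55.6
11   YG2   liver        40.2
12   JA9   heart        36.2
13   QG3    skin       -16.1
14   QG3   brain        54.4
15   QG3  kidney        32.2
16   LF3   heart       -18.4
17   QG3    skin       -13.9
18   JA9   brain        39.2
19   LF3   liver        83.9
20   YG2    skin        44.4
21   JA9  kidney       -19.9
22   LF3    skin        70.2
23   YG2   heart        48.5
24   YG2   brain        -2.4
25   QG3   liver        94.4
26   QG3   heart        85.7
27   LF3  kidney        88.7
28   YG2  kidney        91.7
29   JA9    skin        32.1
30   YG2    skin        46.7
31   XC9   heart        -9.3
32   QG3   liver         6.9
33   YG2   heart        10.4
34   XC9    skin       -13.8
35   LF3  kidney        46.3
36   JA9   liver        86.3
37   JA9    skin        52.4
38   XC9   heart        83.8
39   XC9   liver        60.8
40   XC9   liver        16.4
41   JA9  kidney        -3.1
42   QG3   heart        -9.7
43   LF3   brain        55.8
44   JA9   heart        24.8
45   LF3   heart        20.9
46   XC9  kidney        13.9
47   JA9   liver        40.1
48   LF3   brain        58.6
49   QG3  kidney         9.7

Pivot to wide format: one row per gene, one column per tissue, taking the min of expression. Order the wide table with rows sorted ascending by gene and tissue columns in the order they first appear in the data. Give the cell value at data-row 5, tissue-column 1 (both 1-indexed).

With rows sorted ascending by gene, row 5 is gene=YG2. tissue columns in first-appearance order: brain, liver, skin, kidney, heart; column 1 is brain.
Long rows with gene=YG2, tissue=brain: min(8.5, -2.4) = -2.4.

-2.4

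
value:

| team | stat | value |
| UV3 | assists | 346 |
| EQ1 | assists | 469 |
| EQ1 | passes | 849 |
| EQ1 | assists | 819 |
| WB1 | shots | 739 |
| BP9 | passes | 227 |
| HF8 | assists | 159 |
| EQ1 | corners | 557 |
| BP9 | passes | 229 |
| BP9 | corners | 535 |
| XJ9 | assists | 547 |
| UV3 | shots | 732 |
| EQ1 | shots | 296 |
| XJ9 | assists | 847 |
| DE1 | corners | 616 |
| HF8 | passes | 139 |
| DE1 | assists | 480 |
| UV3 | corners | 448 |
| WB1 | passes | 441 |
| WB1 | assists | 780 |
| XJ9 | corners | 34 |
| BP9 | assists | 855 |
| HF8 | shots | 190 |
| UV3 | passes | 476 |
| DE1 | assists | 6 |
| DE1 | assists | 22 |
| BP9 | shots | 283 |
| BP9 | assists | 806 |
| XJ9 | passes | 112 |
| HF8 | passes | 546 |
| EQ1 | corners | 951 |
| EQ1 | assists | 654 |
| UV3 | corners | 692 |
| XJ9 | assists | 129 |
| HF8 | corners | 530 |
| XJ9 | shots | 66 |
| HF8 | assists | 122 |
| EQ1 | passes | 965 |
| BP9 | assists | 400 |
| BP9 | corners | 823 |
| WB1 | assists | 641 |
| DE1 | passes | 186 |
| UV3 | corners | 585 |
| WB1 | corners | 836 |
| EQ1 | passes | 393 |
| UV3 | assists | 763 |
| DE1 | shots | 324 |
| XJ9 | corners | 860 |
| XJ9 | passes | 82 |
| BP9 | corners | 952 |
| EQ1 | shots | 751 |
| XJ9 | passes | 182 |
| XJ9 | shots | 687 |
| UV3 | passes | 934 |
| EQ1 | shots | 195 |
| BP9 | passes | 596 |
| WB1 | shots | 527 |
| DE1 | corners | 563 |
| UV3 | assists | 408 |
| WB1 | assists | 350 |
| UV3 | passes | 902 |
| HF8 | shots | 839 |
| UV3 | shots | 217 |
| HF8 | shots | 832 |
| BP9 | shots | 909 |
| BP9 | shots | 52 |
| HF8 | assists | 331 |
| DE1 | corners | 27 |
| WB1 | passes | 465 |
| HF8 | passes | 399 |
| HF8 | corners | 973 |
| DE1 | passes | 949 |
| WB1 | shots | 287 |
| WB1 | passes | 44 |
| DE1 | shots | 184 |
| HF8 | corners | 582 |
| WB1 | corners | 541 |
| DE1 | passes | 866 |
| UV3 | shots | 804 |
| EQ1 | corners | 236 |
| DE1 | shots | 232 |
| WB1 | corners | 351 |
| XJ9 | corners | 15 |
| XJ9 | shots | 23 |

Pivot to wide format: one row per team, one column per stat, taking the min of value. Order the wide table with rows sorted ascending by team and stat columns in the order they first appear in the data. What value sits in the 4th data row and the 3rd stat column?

190

With rows sorted ascending by team, row 4 is team=HF8. stat columns in first-appearance order: assists, passes, shots, corners; column 3 is shots.
Long rows with team=HF8, stat=shots: min(190, 839, 832) = 190.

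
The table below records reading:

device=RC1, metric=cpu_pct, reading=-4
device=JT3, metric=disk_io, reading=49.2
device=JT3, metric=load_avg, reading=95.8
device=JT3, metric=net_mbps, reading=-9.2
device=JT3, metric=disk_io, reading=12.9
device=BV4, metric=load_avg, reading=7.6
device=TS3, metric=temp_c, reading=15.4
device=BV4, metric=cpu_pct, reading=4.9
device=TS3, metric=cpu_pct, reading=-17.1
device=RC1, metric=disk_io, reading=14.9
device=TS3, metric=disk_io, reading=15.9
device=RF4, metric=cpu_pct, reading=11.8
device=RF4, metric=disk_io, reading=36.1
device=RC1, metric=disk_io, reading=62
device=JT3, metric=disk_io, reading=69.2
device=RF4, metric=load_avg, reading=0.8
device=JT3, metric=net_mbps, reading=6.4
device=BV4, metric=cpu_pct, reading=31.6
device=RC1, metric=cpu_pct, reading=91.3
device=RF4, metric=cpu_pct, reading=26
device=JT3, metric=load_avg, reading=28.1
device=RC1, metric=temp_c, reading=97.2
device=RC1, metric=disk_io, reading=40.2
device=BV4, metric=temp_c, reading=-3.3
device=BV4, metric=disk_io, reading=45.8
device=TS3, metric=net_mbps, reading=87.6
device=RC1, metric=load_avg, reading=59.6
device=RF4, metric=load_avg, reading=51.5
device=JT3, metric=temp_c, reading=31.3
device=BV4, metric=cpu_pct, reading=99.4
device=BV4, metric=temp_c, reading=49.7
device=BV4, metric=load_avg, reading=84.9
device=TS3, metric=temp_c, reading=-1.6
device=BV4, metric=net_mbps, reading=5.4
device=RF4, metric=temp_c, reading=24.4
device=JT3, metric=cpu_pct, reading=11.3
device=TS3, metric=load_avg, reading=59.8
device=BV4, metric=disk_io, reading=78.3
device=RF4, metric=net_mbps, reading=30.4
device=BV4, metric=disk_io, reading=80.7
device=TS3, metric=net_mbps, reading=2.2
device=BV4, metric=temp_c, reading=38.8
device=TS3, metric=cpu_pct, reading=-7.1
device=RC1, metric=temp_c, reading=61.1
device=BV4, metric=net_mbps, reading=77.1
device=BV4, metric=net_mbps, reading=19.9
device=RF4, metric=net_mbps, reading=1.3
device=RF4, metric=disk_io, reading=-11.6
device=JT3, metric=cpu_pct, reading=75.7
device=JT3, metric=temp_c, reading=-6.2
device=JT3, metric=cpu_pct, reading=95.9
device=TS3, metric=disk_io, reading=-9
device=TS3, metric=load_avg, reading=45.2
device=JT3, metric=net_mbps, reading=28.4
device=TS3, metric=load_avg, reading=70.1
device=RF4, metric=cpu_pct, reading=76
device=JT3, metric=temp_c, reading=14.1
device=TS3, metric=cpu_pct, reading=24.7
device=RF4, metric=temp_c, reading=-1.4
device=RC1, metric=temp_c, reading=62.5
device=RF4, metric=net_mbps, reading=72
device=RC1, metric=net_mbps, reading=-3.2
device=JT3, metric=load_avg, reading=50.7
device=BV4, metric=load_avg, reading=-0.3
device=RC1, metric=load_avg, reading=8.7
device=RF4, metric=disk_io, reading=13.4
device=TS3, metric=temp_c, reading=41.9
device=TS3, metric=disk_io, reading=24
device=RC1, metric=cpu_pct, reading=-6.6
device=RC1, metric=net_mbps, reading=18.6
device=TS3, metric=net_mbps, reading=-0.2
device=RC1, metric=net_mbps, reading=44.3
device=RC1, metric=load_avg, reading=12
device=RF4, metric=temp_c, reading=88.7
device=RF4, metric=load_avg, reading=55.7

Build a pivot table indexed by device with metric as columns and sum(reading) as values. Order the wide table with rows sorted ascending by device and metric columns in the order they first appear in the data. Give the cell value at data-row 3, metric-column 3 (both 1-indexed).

80.3

With rows sorted ascending by device, row 3 is device=RC1. metric columns in first-appearance order: cpu_pct, disk_io, load_avg, net_mbps, temp_c; column 3 is load_avg.
Long rows with device=RC1, metric=load_avg: 59.6 + 8.7 + 12 = 80.3.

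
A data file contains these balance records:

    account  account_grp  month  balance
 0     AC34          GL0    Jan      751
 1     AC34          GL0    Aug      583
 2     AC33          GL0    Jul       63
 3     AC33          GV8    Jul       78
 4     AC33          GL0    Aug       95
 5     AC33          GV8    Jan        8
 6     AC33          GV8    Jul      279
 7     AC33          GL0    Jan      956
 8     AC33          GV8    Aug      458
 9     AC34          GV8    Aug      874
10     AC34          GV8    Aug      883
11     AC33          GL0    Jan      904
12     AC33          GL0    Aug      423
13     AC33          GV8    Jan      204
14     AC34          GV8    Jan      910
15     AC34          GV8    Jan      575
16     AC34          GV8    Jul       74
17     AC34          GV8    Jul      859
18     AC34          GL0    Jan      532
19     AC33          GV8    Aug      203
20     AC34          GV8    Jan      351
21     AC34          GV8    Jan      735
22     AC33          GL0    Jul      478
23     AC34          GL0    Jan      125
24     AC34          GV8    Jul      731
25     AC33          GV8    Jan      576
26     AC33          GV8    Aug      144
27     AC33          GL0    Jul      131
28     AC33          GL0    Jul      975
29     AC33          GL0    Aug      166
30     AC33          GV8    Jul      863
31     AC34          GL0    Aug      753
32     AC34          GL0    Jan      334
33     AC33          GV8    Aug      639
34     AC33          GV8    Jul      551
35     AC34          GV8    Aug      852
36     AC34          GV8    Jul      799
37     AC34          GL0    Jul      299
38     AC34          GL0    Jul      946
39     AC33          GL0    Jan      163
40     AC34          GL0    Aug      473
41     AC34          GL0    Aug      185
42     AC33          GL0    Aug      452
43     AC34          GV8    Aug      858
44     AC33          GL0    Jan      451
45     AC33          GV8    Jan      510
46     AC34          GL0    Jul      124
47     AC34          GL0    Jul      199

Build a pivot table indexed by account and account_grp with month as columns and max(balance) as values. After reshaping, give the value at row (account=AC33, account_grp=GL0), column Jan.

956

Rows with account=AC33, account_grp=GL0 and month=Jan: balance values are 956, 904, 163, 451.
max(956, 904, 163, 451) = 956.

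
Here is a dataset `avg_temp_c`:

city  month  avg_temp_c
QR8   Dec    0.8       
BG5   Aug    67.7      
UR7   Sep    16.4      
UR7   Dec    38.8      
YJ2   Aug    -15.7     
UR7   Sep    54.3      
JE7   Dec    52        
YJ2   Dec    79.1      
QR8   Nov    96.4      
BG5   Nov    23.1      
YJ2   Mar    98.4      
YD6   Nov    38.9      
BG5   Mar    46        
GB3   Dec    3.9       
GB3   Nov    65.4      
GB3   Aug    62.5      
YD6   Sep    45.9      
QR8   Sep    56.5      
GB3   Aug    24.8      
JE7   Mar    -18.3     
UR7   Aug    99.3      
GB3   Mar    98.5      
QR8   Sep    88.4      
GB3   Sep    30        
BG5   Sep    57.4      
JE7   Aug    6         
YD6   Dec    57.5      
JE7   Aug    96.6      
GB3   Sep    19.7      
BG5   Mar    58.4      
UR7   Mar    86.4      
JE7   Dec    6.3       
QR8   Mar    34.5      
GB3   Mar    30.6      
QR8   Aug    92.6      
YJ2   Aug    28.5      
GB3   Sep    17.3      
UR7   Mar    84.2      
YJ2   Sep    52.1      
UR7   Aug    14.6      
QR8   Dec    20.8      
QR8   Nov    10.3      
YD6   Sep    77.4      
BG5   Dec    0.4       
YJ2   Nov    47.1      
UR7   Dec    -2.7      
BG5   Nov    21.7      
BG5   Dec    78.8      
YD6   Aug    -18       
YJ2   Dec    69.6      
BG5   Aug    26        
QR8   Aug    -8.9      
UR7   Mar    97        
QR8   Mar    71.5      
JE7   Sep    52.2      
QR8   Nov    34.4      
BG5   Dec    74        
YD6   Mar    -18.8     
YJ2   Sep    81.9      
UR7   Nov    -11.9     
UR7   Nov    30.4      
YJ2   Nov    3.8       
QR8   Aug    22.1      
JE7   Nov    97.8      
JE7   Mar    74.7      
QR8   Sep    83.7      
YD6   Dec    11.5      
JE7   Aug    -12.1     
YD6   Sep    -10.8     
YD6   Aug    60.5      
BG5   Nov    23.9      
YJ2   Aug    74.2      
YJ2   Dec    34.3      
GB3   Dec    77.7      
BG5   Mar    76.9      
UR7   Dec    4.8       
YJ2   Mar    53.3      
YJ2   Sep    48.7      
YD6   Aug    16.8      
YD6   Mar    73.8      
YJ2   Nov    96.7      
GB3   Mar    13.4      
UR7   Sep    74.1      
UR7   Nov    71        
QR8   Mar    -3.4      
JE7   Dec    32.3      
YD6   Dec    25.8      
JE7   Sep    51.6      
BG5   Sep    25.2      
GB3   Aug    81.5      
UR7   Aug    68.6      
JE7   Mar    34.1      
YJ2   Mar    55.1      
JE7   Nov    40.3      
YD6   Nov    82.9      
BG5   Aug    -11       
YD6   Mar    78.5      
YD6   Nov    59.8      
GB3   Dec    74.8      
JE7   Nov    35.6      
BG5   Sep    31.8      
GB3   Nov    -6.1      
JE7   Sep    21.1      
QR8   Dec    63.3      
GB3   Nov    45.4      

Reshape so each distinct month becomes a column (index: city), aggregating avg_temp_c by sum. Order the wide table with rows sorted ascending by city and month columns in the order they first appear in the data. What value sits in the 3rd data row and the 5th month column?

With rows sorted ascending by city, row 3 is city=JE7. month columns in first-appearance order: Dec, Aug, Sep, Nov, Mar; column 5 is Mar.
Long rows with city=JE7, month=Mar: -18.3 + 74.7 + 34.1 = 90.5.

90.5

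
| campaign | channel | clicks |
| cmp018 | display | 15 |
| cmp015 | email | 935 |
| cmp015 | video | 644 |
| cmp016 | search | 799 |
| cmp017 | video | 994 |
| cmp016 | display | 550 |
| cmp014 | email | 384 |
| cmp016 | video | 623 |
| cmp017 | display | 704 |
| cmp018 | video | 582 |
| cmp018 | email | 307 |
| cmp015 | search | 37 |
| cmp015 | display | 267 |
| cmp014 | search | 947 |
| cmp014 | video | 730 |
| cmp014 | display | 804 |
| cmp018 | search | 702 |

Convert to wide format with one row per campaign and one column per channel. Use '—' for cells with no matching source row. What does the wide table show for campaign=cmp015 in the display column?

The long row with campaign=cmp015, channel=display has clicks=267.

267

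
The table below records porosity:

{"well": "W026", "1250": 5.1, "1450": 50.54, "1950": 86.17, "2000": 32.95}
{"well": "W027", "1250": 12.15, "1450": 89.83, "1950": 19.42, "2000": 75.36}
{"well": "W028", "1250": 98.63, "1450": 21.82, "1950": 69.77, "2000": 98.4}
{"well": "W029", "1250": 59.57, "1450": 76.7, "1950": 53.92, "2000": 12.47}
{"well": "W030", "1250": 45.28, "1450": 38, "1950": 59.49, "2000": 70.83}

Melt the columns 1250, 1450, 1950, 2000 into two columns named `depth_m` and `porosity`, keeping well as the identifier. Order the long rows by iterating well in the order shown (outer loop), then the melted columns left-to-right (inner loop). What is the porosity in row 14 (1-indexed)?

20 rows total (5 × 4). Row 14: index ⌊(14-1)/4⌋ = 3 into well → W029; (14-1) mod 4 = 1 into the melted columns → 1450.
So row 14 is (W029, 1450, 76.7); porosity = 76.7.

76.7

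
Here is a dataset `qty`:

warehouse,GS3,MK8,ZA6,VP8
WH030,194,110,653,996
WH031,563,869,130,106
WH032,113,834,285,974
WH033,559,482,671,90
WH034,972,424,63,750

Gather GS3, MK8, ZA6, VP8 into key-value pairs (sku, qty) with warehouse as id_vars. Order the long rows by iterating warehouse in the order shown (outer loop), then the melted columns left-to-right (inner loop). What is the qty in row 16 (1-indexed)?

20 rows total (5 × 4). Row 16: index ⌊(16-1)/4⌋ = 3 into warehouse → WH033; (16-1) mod 4 = 3 into the melted columns → VP8.
So row 16 is (WH033, VP8, 90); qty = 90.

90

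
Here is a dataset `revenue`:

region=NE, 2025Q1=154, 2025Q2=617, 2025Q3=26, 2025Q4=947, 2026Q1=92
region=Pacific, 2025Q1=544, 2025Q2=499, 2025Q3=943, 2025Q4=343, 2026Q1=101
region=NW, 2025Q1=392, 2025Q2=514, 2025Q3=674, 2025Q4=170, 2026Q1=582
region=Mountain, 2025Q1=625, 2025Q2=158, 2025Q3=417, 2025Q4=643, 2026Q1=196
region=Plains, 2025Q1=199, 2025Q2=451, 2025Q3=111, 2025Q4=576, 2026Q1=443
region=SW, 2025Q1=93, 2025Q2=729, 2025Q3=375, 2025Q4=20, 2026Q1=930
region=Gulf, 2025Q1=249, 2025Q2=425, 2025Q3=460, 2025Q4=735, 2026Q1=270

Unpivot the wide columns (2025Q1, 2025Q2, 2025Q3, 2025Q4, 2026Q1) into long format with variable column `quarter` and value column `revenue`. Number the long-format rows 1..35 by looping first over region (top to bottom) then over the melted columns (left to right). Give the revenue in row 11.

392

35 rows total (7 × 5). Row 11: index ⌊(11-1)/5⌋ = 2 into region → NW; (11-1) mod 5 = 0 into the melted columns → 2025Q1.
So row 11 is (NW, 2025Q1, 392); revenue = 392.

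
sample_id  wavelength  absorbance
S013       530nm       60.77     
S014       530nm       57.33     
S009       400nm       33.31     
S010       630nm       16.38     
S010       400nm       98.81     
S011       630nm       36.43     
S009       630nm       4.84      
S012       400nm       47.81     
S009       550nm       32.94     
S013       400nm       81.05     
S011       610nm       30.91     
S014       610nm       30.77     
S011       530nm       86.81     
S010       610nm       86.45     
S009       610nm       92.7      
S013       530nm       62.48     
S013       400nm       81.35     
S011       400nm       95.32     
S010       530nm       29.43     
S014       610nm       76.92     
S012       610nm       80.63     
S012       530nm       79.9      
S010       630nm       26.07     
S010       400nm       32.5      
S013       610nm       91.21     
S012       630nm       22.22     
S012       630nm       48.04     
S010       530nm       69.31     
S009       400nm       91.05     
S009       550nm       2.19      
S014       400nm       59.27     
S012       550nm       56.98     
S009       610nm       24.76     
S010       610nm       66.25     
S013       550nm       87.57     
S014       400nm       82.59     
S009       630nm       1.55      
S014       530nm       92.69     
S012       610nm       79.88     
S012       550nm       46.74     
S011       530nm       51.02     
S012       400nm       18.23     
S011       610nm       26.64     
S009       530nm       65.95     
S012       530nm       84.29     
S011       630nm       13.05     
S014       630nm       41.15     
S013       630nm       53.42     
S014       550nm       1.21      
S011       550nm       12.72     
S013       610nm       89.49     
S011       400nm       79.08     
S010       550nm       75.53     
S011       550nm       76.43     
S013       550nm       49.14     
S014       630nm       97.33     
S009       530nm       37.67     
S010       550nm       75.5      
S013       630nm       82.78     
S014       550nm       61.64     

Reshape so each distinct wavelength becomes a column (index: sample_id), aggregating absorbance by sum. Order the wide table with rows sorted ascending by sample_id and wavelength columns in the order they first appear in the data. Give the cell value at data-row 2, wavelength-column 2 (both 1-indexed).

With rows sorted ascending by sample_id, row 2 is sample_id=S010. wavelength columns in first-appearance order: 530nm, 400nm, 630nm, 550nm, 610nm; column 2 is 400nm.
Long rows with sample_id=S010, wavelength=400nm: 98.81 + 32.5 = 131.31.

131.31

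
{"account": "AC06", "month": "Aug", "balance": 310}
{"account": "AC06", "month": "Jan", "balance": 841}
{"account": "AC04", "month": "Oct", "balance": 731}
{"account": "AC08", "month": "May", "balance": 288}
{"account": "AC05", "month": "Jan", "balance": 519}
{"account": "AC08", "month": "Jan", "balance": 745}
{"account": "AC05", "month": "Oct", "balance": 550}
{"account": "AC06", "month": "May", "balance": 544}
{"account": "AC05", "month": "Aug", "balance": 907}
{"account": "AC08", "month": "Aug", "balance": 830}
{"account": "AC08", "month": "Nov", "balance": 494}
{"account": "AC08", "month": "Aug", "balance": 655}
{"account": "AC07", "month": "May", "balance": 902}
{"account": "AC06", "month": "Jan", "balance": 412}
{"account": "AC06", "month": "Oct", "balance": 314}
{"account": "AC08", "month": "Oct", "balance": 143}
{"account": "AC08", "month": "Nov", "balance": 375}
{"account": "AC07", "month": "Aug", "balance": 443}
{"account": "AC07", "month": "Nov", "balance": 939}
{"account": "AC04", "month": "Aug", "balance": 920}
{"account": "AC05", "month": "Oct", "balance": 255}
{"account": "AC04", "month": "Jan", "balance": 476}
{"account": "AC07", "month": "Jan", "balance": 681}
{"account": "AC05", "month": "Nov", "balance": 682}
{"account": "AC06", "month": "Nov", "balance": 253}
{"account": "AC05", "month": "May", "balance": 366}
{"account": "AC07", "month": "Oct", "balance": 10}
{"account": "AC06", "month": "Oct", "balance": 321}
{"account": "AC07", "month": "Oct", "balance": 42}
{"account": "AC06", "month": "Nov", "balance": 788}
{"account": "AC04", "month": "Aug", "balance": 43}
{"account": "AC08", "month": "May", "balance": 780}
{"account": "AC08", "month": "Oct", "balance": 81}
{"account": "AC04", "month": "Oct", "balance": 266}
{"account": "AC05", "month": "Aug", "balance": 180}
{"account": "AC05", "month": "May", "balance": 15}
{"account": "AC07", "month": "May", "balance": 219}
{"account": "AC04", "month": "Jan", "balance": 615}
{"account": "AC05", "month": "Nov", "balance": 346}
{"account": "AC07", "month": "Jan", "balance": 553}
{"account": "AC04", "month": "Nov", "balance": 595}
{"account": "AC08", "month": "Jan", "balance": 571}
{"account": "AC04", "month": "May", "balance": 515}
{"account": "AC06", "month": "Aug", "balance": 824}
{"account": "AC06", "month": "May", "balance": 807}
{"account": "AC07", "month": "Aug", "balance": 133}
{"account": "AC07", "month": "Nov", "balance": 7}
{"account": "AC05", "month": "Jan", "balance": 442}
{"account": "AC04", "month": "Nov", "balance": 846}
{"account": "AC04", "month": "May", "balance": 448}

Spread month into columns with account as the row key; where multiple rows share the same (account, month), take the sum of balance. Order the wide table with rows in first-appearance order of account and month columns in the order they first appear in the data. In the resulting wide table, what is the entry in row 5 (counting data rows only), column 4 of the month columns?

With rows in first-appearance order of account, row 5 is account=AC07. month columns in first-appearance order: Aug, Jan, Oct, May, Nov; column 4 is May.
Long rows with account=AC07, month=May: 902 + 219 = 1121.

1121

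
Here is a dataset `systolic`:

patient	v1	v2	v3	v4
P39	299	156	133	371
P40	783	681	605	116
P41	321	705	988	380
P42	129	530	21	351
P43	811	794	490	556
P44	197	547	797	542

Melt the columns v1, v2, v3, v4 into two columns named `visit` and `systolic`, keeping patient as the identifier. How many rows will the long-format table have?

6 patient values × 4 melted columns = 24 rows.

24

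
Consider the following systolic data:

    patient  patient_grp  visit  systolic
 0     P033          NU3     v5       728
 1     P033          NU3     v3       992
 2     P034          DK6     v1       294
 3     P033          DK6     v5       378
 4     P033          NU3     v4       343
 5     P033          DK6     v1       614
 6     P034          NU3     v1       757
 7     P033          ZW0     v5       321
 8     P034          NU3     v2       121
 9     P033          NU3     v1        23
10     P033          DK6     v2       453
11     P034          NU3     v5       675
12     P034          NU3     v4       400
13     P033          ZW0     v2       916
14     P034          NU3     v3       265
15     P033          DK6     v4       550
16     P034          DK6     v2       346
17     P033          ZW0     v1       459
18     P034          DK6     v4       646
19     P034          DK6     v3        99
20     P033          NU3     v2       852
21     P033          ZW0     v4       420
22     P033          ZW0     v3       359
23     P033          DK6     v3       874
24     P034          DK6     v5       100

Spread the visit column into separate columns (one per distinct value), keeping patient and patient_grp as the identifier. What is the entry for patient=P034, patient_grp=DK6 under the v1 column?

294

Wide layout: rows indexed by patient and patient_grp, columns are the 5 distinct visit values (v5, v3, v1, v4, v2).
Cell (patient=P034, patient_grp=DK6, visit=v1) draws from the long row where patient=P034, patient_grp=DK6 and visit=v1, which has systolic=294.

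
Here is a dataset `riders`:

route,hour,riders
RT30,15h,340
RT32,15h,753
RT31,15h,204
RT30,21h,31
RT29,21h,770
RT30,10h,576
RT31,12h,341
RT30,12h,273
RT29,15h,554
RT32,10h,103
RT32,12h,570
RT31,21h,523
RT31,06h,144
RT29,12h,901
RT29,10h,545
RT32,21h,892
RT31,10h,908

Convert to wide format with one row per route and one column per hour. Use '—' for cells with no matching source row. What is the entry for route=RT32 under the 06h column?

No long-format row has route=RT32 and hour=06h, so the cell is —.

—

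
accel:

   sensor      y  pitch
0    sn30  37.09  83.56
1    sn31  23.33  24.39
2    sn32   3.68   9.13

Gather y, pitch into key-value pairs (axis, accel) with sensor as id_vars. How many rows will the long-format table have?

6

3 sensor values × 2 melted columns = 6 rows.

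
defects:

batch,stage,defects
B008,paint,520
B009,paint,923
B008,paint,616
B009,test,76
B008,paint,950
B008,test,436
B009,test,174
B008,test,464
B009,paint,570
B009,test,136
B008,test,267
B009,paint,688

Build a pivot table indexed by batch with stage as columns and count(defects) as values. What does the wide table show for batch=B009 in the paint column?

Rows with batch=B009 and stage=paint: defects values are 923, 570, 688.
3 rows match — count = 3.

3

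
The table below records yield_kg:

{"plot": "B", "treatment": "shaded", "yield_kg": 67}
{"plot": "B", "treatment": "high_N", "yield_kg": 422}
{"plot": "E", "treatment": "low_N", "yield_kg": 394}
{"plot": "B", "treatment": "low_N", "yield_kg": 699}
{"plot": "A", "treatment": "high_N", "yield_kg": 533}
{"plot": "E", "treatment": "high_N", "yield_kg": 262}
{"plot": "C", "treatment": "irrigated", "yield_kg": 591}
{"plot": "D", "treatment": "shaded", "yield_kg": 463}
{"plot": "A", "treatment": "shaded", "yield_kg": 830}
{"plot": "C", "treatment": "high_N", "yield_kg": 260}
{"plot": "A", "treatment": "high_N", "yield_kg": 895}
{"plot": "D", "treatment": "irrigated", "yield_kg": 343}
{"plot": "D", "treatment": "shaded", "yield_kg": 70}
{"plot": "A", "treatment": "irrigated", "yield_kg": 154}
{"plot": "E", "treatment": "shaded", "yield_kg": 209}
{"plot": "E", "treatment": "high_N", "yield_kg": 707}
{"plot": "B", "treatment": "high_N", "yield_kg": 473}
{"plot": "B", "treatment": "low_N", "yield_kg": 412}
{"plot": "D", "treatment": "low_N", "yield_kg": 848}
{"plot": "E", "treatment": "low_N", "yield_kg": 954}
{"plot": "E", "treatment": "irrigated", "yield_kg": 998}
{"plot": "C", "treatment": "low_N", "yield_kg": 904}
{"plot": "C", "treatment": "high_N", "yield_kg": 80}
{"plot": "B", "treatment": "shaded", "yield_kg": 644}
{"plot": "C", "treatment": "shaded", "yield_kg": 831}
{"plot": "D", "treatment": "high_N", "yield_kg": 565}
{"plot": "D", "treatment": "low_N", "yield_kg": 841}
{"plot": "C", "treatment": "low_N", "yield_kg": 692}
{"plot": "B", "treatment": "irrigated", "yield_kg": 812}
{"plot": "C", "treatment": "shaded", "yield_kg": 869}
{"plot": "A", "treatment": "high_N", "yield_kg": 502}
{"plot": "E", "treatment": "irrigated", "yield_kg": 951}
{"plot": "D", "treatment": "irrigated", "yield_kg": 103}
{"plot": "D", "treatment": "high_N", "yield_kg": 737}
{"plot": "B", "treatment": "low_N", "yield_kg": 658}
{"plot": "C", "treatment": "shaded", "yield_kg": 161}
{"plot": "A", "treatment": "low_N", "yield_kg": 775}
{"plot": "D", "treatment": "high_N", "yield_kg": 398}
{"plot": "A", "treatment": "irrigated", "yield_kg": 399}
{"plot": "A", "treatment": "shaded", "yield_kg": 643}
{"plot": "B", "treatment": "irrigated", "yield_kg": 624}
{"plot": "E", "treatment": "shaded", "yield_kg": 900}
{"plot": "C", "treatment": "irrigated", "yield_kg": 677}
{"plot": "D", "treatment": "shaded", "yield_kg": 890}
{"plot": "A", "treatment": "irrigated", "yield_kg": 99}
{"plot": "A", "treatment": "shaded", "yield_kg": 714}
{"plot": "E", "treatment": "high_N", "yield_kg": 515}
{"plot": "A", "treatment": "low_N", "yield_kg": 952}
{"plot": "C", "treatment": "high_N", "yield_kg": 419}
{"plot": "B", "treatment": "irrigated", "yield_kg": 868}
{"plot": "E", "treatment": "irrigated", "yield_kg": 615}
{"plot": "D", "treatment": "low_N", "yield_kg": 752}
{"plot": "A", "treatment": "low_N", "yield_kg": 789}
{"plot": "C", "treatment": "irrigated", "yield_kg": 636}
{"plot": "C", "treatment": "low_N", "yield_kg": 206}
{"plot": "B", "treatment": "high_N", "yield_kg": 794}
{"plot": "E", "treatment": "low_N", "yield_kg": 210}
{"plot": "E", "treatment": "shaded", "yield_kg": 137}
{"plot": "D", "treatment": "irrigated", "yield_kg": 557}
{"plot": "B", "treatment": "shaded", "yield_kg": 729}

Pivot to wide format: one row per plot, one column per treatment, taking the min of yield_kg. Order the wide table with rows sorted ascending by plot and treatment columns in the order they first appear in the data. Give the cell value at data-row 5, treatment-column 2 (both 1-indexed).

262

With rows sorted ascending by plot, row 5 is plot=E. treatment columns in first-appearance order: shaded, high_N, low_N, irrigated; column 2 is high_N.
Long rows with plot=E, treatment=high_N: min(262, 707, 515) = 262.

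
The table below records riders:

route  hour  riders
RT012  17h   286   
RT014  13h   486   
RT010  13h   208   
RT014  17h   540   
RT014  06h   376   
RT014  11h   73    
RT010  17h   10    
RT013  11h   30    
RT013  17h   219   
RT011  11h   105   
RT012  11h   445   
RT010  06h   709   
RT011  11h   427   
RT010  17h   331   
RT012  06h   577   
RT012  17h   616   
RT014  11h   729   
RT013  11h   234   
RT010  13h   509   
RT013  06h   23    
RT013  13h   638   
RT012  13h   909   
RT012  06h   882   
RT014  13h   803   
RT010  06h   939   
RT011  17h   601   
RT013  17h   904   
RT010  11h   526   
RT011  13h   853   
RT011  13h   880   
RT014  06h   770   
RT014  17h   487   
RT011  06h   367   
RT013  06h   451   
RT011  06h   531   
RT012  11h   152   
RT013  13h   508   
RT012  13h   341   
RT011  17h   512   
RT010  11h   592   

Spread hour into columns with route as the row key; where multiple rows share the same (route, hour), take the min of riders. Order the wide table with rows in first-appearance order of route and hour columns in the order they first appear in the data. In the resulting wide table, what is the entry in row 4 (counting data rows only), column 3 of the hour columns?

With rows in first-appearance order of route, row 4 is route=RT013. hour columns in first-appearance order: 17h, 13h, 06h, 11h; column 3 is 06h.
Long rows with route=RT013, hour=06h: min(23, 451) = 23.

23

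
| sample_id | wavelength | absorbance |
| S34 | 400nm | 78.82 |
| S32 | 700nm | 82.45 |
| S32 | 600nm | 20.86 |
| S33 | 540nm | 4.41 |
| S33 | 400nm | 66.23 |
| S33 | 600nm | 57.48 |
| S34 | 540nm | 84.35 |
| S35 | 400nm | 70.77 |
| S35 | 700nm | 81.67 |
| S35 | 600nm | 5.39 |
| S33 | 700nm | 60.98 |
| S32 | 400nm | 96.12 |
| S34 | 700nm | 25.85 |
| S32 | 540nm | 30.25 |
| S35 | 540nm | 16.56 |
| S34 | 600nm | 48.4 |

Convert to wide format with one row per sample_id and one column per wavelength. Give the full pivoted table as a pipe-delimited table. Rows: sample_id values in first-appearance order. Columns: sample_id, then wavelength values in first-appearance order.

Columns: sample_id plus the 4 distinct wavelength values (400nm, 700nm, 600nm, 540nm).
For example, row S34 column 400nm takes absorbance=78.82 from the long row (S34, 400nm).

| sample_id | 400nm | 700nm | 600nm | 540nm |
| S34 | 78.82 | 25.85 | 48.4 | 84.35 |
| S32 | 96.12 | 82.45 | 20.86 | 30.25 |
| S33 | 66.23 | 60.98 | 57.48 | 4.41 |
| S35 | 70.77 | 81.67 | 5.39 | 16.56 |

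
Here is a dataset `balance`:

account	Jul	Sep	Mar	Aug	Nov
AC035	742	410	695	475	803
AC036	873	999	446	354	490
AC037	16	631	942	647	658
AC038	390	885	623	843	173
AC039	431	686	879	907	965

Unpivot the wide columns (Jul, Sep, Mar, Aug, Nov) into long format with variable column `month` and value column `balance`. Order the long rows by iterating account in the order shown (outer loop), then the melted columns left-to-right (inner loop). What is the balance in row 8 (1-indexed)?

25 rows total (5 × 5). Row 8: index ⌊(8-1)/5⌋ = 1 into account → AC036; (8-1) mod 5 = 2 into the melted columns → Mar.
So row 8 is (AC036, Mar, 446); balance = 446.

446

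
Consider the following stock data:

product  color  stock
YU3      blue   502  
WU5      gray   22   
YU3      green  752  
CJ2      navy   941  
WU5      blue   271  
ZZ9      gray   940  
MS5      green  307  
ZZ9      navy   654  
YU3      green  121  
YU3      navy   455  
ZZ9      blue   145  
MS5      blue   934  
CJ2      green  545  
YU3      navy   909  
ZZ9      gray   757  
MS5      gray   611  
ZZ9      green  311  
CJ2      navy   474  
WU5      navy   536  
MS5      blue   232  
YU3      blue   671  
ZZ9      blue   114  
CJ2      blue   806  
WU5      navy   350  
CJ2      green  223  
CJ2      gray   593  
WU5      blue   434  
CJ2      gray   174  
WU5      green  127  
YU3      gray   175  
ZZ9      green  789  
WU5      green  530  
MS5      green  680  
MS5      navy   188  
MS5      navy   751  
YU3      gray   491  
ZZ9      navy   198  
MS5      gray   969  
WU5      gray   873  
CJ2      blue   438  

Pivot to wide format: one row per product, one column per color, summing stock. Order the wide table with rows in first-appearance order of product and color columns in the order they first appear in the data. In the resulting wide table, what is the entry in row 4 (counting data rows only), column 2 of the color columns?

1697

With rows in first-appearance order of product, row 4 is product=ZZ9. color columns in first-appearance order: blue, gray, green, navy; column 2 is gray.
Long rows with product=ZZ9, color=gray: 940 + 757 = 1697.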